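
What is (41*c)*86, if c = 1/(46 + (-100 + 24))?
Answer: -1763/15 ≈ -117.53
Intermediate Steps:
c = -1/30 (c = 1/(46 - 76) = 1/(-30) = -1/30 ≈ -0.033333)
(41*c)*86 = (41*(-1/30))*86 = -41/30*86 = -1763/15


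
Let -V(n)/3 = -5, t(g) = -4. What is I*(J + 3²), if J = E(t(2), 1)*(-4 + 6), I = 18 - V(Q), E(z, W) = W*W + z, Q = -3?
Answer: 9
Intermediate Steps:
V(n) = 15 (V(n) = -3*(-5) = 15)
E(z, W) = z + W² (E(z, W) = W² + z = z + W²)
I = 3 (I = 18 - 1*15 = 18 - 15 = 3)
J = -6 (J = (-4 + 1²)*(-4 + 6) = (-4 + 1)*2 = -3*2 = -6)
I*(J + 3²) = 3*(-6 + 3²) = 3*(-6 + 9) = 3*3 = 9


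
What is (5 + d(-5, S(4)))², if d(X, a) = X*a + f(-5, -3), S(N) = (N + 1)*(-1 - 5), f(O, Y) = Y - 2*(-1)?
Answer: 23716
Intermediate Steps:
f(O, Y) = 2 + Y (f(O, Y) = Y + 2 = 2 + Y)
S(N) = -6 - 6*N (S(N) = (1 + N)*(-6) = -6 - 6*N)
d(X, a) = -1 + X*a (d(X, a) = X*a + (2 - 3) = X*a - 1 = -1 + X*a)
(5 + d(-5, S(4)))² = (5 + (-1 - 5*(-6 - 6*4)))² = (5 + (-1 - 5*(-6 - 24)))² = (5 + (-1 - 5*(-30)))² = (5 + (-1 + 150))² = (5 + 149)² = 154² = 23716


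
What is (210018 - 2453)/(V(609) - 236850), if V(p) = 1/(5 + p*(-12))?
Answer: -1515847195/1729715551 ≈ -0.87636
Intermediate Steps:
V(p) = 1/(5 - 12*p)
(210018 - 2453)/(V(609) - 236850) = (210018 - 2453)/(-1/(-5 + 12*609) - 236850) = 207565/(-1/(-5 + 7308) - 236850) = 207565/(-1/7303 - 236850) = 207565/(-1729715551/7303) = 207565*(-7303/1729715551) = -1515847195/1729715551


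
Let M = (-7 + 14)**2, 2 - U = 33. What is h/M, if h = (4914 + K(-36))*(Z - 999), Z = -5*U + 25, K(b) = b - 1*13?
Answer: -81315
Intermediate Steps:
K(b) = -13 + b (K(b) = b - 13 = -13 + b)
U = -31 (U = 2 - 1*33 = 2 - 33 = -31)
Z = 180 (Z = -5*(-31) + 25 = 155 + 25 = 180)
M = 49 (M = 7**2 = 49)
h = -3984435 (h = (4914 + (-13 - 36))*(180 - 999) = (4914 - 49)*(-819) = 4865*(-819) = -3984435)
h/M = -3984435/49 = -3984435*1/49 = -81315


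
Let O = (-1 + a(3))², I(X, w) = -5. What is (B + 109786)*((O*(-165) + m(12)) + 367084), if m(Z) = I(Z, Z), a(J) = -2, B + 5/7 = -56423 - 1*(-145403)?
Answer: 508671771058/7 ≈ 7.2667e+10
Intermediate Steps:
B = 622855/7 (B = -5/7 + (-56423 - 1*(-145403)) = -5/7 + (-56423 + 145403) = -5/7 + 88980 = 622855/7 ≈ 88979.)
m(Z) = -5
O = 9 (O = (-1 - 2)² = (-3)² = 9)
(B + 109786)*((O*(-165) + m(12)) + 367084) = (622855/7 + 109786)*((9*(-165) - 5) + 367084) = 1391357*((-1485 - 5) + 367084)/7 = 1391357*(-1490 + 367084)/7 = (1391357/7)*365594 = 508671771058/7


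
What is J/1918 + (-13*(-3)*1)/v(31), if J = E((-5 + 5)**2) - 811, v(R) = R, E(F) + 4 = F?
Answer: 49537/59458 ≈ 0.83314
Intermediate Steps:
E(F) = -4 + F
J = -815 (J = (-4 + (-5 + 5)**2) - 811 = (-4 + 0**2) - 811 = (-4 + 0) - 811 = -4 - 811 = -815)
J/1918 + (-13*(-3)*1)/v(31) = -815/1918 + (-13*(-3)*1)/31 = -815*1/1918 + (39*1)*(1/31) = -815/1918 + 39*(1/31) = -815/1918 + 39/31 = 49537/59458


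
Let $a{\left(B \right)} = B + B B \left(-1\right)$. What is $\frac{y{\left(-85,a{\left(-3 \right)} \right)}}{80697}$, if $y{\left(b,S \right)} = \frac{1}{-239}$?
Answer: $- \frac{1}{19286583} \approx -5.1849 \cdot 10^{-8}$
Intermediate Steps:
$a{\left(B \right)} = B - B^{2}$ ($a{\left(B \right)} = B + B^{2} \left(-1\right) = B - B^{2}$)
$y{\left(b,S \right)} = - \frac{1}{239}$
$\frac{y{\left(-85,a{\left(-3 \right)} \right)}}{80697} = - \frac{1}{239 \cdot 80697} = \left(- \frac{1}{239}\right) \frac{1}{80697} = - \frac{1}{19286583}$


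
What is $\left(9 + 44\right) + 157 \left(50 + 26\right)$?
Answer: $11985$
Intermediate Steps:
$\left(9 + 44\right) + 157 \left(50 + 26\right) = 53 + 157 \cdot 76 = 53 + 11932 = 11985$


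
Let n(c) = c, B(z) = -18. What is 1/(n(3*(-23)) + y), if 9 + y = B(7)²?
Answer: 1/246 ≈ 0.0040650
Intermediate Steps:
y = 315 (y = -9 + (-18)² = -9 + 324 = 315)
1/(n(3*(-23)) + y) = 1/(3*(-23) + 315) = 1/(-69 + 315) = 1/246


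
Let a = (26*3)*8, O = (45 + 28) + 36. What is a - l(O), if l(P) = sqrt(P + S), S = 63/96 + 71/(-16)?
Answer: 624 - sqrt(6734)/8 ≈ 613.74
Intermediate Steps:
S = -121/32 (S = 63*(1/96) + 71*(-1/16) = 21/32 - 71/16 = -121/32 ≈ -3.7813)
O = 109 (O = 73 + 36 = 109)
a = 624 (a = 78*8 = 624)
l(P) = sqrt(-121/32 + P) (l(P) = sqrt(P - 121/32) = sqrt(-121/32 + P))
a - l(O) = 624 - sqrt(-242 + 64*109)/8 = 624 - sqrt(-242 + 6976)/8 = 624 - sqrt(6734)/8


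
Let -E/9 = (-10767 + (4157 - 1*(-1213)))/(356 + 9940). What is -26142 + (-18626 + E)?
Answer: -51209195/1144 ≈ -44763.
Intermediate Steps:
E = 5397/1144 (E = -9*(-10767 + (4157 - 1*(-1213)))/(356 + 9940) = -9*(-10767 + (4157 + 1213))/10296 = -9*(-10767 + 5370)/10296 = -(-48573)/10296 = -9*(-1799/3432) = 5397/1144 ≈ 4.7177)
-26142 + (-18626 + E) = -26142 + (-18626 + 5397/1144) = -26142 - 21302747/1144 = -51209195/1144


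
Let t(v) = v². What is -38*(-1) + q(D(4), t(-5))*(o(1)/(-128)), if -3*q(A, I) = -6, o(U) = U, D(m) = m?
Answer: 2431/64 ≈ 37.984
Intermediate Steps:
q(A, I) = 2 (q(A, I) = -⅓*(-6) = 2)
-38*(-1) + q(D(4), t(-5))*(o(1)/(-128)) = -38*(-1) + 2*(1/(-128)) = 38 + 2*(1*(-1/128)) = 38 + 2*(-1/128) = 38 - 1/64 = 2431/64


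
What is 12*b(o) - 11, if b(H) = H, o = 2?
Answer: 13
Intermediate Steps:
12*b(o) - 11 = 12*2 - 11 = 24 - 11 = 13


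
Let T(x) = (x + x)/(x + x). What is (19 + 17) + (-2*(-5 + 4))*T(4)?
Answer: 38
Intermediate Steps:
T(x) = 1 (T(x) = (2*x)/((2*x)) = (2*x)*(1/(2*x)) = 1)
(19 + 17) + (-2*(-5 + 4))*T(4) = (19 + 17) - 2*(-5 + 4)*1 = 36 - 2*(-1)*1 = 36 + 2*1 = 36 + 2 = 38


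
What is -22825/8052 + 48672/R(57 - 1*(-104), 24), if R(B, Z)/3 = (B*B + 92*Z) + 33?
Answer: -23280091/10307292 ≈ -2.2586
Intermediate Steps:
R(B, Z) = 99 + 3*B² + 276*Z (R(B, Z) = 3*((B*B + 92*Z) + 33) = 3*((B² + 92*Z) + 33) = 3*(33 + B² + 92*Z) = 99 + 3*B² + 276*Z)
-22825/8052 + 48672/R(57 - 1*(-104), 24) = -22825/8052 + 48672/(99 + 3*(57 - 1*(-104))² + 276*24) = -22825*1/8052 + 48672/(99 + 3*(57 + 104)² + 6624) = -2075/732 + 48672/(99 + 3*161² + 6624) = -2075/732 + 48672/(99 + 3*25921 + 6624) = -2075/732 + 48672/(99 + 77763 + 6624) = -2075/732 + 48672/84486 = -2075/732 + 48672*(1/84486) = -2075/732 + 8112/14081 = -23280091/10307292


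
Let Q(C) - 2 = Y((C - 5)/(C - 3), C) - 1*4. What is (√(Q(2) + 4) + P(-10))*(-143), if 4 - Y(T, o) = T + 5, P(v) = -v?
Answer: -1430 - 143*I*√2 ≈ -1430.0 - 202.23*I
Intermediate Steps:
Y(T, o) = -1 - T (Y(T, o) = 4 - (T + 5) = 4 - (5 + T) = 4 + (-5 - T) = -1 - T)
Q(C) = -3 - (-5 + C)/(-3 + C) (Q(C) = 2 + ((-1 - (C - 5)/(C - 3)) - 1*4) = 2 + ((-1 - (-5 + C)/(-3 + C)) - 4) = 2 + (-5 - (-5 + C)/(-3 + C)) = -3 - (-5 + C)/(-3 + C))
(√(Q(2) + 4) + P(-10))*(-143) = (√(2*(7 - 2*2)/(-3 + 2) + 4) - 1*(-10))*(-143) = (√(2*(7 - 4)/(-1) + 4) + 10)*(-143) = (√(2*(-1)*3 + 4) + 10)*(-143) = (√(-6 + 4) + 10)*(-143) = (√(-2) + 10)*(-143) = (I*√2 + 10)*(-143) = (10 + I*√2)*(-143) = -1430 - 143*I*√2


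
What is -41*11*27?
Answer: -12177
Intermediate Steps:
-41*11*27 = -451*27 = -12177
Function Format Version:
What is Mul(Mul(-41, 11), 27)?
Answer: -12177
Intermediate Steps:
Mul(Mul(-41, 11), 27) = Mul(-451, 27) = -12177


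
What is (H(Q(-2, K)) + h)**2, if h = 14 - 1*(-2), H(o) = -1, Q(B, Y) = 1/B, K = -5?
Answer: 225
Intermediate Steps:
Q(B, Y) = 1/B
h = 16 (h = 14 + 2 = 16)
(H(Q(-2, K)) + h)**2 = (-1 + 16)**2 = 15**2 = 225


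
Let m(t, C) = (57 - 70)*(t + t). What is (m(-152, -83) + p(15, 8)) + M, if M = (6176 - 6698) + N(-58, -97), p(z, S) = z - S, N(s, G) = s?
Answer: 3379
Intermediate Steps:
m(t, C) = -26*t
M = -580 (M = (6176 - 6698) - 58 = -522 - 58 = -580)
(m(-152, -83) + p(15, 8)) + M = (-26*(-152) + (15 - 1*8)) - 580 = (3952 + (15 - 8)) - 580 = (3952 + 7) - 580 = 3959 - 580 = 3379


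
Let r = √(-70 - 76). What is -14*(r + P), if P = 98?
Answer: -1372 - 14*I*√146 ≈ -1372.0 - 169.16*I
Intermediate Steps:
r = I*√146 (r = √(-146) = I*√146 ≈ 12.083*I)
-14*(r + P) = -14*(I*√146 + 98) = -14*(98 + I*√146) = -1372 - 14*I*√146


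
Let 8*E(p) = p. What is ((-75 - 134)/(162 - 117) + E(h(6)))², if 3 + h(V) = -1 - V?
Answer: 1125721/32400 ≈ 34.744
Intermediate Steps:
h(V) = -4 - V (h(V) = -3 + (-1 - V) = -4 - V)
E(p) = p/8
((-75 - 134)/(162 - 117) + E(h(6)))² = ((-75 - 134)/(162 - 117) + (-4 - 1*6)/8)² = (-209/45 + (-4 - 6)/8)² = (-209*1/45 + (⅛)*(-10))² = (-209/45 - 5/4)² = (-1061/180)² = 1125721/32400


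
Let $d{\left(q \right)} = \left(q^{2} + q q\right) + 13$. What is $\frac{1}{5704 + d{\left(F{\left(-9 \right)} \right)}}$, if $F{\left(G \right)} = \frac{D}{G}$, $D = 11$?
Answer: $\frac{81}{463319} \approx 0.00017483$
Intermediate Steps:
$F{\left(G \right)} = \frac{11}{G}$
$d{\left(q \right)} = 13 + 2 q^{2}$ ($d{\left(q \right)} = \left(q^{2} + q^{2}\right) + 13 = 2 q^{2} + 13 = 13 + 2 q^{2}$)
$\frac{1}{5704 + d{\left(F{\left(-9 \right)} \right)}} = \frac{1}{5704 + \left(13 + 2 \left(\frac{11}{-9}\right)^{2}\right)} = \frac{1}{5704 + \left(13 + 2 \left(11 \left(- \frac{1}{9}\right)\right)^{2}\right)} = \frac{1}{5704 + \left(13 + 2 \left(- \frac{11}{9}\right)^{2}\right)} = \frac{1}{5704 + \left(13 + 2 \cdot \frac{121}{81}\right)} = \frac{1}{5704 + \left(13 + \frac{242}{81}\right)} = \frac{1}{5704 + \frac{1295}{81}} = \frac{1}{\frac{463319}{81}} = \frac{81}{463319}$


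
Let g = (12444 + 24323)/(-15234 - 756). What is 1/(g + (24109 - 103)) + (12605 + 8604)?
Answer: 8140420856147/383819173 ≈ 21209.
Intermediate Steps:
g = -36767/15990 (g = 36767/(-15990) = 36767*(-1/15990) = -36767/15990 ≈ -2.2994)
1/(g + (24109 - 103)) + (12605 + 8604) = 1/(-36767/15990 + (24109 - 103)) + (12605 + 8604) = 1/(-36767/15990 + 24006) + 21209 = 1/(383819173/15990) + 21209 = 15990/383819173 + 21209 = 8140420856147/383819173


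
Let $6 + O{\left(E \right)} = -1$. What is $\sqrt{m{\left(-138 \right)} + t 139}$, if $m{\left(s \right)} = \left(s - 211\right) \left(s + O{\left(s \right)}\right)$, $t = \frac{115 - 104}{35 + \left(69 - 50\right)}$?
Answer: $\frac{\sqrt{16405194}}{18} \approx 225.02$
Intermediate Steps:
$O{\left(E \right)} = -7$ ($O{\left(E \right)} = -6 - 1 = -7$)
$t = \frac{11}{54}$ ($t = \frac{11}{35 + \left(69 - 50\right)} = \frac{11}{35 + 19} = \frac{11}{54} \approx 0.2037$)
$m{\left(s \right)} = \left(-211 + s\right) \left(-7 + s\right)$ ($m{\left(s \right)} = \left(s - 211\right) \left(s - 7\right) = \left(-211 + s\right) \left(-7 + s\right)$)
$\sqrt{m{\left(-138 \right)} + t 139} = \sqrt{\left(1477 + \left(-138\right)^{2} - -30084\right) + \frac{11}{54} \cdot 139} = \sqrt{\left(1477 + 19044 + 30084\right) + \frac{1529}{54}} = \sqrt{50605 + \frac{1529}{54}} = \sqrt{\frac{2734199}{54}} = \frac{\sqrt{16405194}}{18}$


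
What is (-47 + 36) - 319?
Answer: -330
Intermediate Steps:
(-47 + 36) - 319 = -11 - 319 = -330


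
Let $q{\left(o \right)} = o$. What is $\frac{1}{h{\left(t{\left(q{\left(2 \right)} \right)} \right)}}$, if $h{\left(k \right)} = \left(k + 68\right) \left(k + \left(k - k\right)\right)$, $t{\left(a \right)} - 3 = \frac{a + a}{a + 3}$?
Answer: $\frac{25}{6821} \approx 0.0036652$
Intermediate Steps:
$t{\left(a \right)} = 3 + \frac{2 a}{3 + a}$ ($t{\left(a \right)} = 3 + \frac{a + a}{a + 3} = 3 + \frac{2 a}{3 + a}$)
$h{\left(k \right)} = k \left(68 + k\right)$ ($h{\left(k \right)} = \left(68 + k\right) \left(k + 0\right) = \left(68 + k\right) k = k \left(68 + k\right)$)
$\frac{1}{h{\left(t{\left(q{\left(2 \right)} \right)} \right)}} = \frac{1}{\frac{9 + 5 \cdot 2}{3 + 2} \left(68 + \frac{9 + 5 \cdot 2}{3 + 2}\right)} = \frac{1}{\frac{9 + 10}{5} \left(68 + \frac{9 + 10}{5}\right)} = \frac{1}{\frac{1}{5} \cdot 19 \left(68 + \frac{1}{5} \cdot 19\right)} = \frac{1}{\frac{19}{5} \left(68 + \frac{19}{5}\right)} = \frac{1}{\frac{19}{5} \cdot \frac{359}{5}} = \frac{1}{\frac{6821}{25}} = \frac{25}{6821}$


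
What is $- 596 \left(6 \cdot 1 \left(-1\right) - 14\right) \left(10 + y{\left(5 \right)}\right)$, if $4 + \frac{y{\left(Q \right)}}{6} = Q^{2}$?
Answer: $1621120$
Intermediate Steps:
$y{\left(Q \right)} = -24 + 6 Q^{2}$
$- 596 \left(6 \cdot 1 \left(-1\right) - 14\right) \left(10 + y{\left(5 \right)}\right) = - 596 \left(6 \cdot 1 \left(-1\right) - 14\right) \left(10 - \left(24 - 6 \cdot 5^{2}\right)\right) = - 596 \left(6 \left(-1\right) - 14\right) \left(10 + \left(-24 + 6 \cdot 25\right)\right) = - 596 \left(-6 - 14\right) \left(10 + \left(-24 + 150\right)\right) = - 596 \left(- 20 \left(10 + 126\right)\right) = - 596 \left(\left(-20\right) 136\right) = \left(-596\right) \left(-2720\right) = 1621120$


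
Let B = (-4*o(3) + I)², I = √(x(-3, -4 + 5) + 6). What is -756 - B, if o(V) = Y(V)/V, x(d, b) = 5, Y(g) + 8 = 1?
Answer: -7687/9 - 56*√11/3 ≈ -916.02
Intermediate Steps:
Y(g) = -7 (Y(g) = -8 + 1 = -7)
o(V) = -7/V
I = √11 (I = √(5 + 6) = √11 ≈ 3.3166)
B = (28/3 + √11)² (B = (-(-28)/3 + √11)² = (-4*(-7/3) + √11)² = (28/3 + √11)² ≈ 160.02)
-756 - B = -756 - (883/9 + 56*√11/3) = -756 + (-883/9 - 56*√11/3) = -7687/9 - 56*√11/3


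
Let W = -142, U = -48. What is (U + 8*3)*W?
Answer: 3408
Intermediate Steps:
(U + 8*3)*W = (-48 + 8*3)*(-142) = (-48 + 24)*(-142) = -24*(-142) = 3408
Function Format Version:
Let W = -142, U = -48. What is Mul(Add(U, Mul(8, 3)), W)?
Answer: 3408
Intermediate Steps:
Mul(Add(U, Mul(8, 3)), W) = Mul(Add(-48, Mul(8, 3)), -142) = Mul(Add(-48, 24), -142) = Mul(-24, -142) = 3408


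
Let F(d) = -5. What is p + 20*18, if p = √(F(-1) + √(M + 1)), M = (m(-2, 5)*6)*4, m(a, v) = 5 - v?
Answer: 360 + 2*I ≈ 360.0 + 2.0*I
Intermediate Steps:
M = 0 (M = ((5 - 1*5)*6)*4 = ((5 - 5)*6)*4 = (0*6)*4 = 0*4 = 0)
p = 2*I (p = √(-5 + √(0 + 1)) = √(-5 + √1) = √(-5 + 1) = √(-4) = 2*I ≈ 2.0*I)
p + 20*18 = 2*I + 20*18 = 2*I + 360 = 360 + 2*I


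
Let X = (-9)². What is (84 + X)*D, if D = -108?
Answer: -17820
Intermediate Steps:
X = 81
(84 + X)*D = (84 + 81)*(-108) = 165*(-108) = -17820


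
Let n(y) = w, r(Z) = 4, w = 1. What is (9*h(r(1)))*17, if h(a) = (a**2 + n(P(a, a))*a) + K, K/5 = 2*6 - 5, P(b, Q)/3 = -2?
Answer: 8415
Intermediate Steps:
P(b, Q) = -6 (P(b, Q) = 3*(-2) = -6)
K = 35 (K = 5*(2*6 - 5) = 5*(12 - 5) = 5*7 = 35)
n(y) = 1
h(a) = 35 + a + a**2 (h(a) = (a**2 + 1*a) + 35 = (a**2 + a) + 35 = (a + a**2) + 35 = 35 + a + a**2)
(9*h(r(1)))*17 = (9*(35 + 4 + 4**2))*17 = (9*(35 + 4 + 16))*17 = (9*55)*17 = 495*17 = 8415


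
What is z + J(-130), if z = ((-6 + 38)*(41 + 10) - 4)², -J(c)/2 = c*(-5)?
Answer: 2649084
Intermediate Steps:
J(c) = 10*c (J(c) = -2*c*(-5) = -(-10)*c = 10*c)
z = 2650384 (z = (32*51 - 4)² = (1632 - 4)² = 1628² = 2650384)
z + J(-130) = 2650384 + 10*(-130) = 2650384 - 1300 = 2649084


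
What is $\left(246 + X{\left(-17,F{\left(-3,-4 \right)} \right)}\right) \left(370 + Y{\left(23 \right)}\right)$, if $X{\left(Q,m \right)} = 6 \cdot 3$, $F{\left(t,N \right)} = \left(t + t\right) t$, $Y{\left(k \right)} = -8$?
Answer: $95568$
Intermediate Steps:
$F{\left(t,N \right)} = 2 t^{2}$ ($F{\left(t,N \right)} = 2 t t = 2 t^{2}$)
$X{\left(Q,m \right)} = 18$
$\left(246 + X{\left(-17,F{\left(-3,-4 \right)} \right)}\right) \left(370 + Y{\left(23 \right)}\right) = \left(246 + 18\right) \left(370 - 8\right) = 264 \cdot 362 = 95568$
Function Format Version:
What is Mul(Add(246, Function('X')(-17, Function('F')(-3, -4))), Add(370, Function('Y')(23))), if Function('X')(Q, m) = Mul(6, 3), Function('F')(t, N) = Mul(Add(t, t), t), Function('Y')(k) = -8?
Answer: 95568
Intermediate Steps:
Function('F')(t, N) = Mul(2, Pow(t, 2)) (Function('F')(t, N) = Mul(Mul(2, t), t) = Mul(2, Pow(t, 2)))
Function('X')(Q, m) = 18
Mul(Add(246, Function('X')(-17, Function('F')(-3, -4))), Add(370, Function('Y')(23))) = Mul(Add(246, 18), Add(370, -8)) = Mul(264, 362) = 95568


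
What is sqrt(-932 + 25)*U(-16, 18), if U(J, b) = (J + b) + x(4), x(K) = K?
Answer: 6*I*sqrt(907) ≈ 180.7*I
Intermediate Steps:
U(J, b) = 4 + J + b (U(J, b) = (J + b) + 4 = 4 + J + b)
sqrt(-932 + 25)*U(-16, 18) = sqrt(-932 + 25)*(4 - 16 + 18) = sqrt(-907)*6 = (I*sqrt(907))*6 = 6*I*sqrt(907)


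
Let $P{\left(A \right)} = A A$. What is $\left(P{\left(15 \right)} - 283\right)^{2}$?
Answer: $3364$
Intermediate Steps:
$P{\left(A \right)} = A^{2}$
$\left(P{\left(15 \right)} - 283\right)^{2} = \left(15^{2} - 283\right)^{2} = \left(225 - 283\right)^{2} = \left(-58\right)^{2} = 3364$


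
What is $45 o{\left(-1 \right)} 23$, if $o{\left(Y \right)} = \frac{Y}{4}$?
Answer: $- \frac{1035}{4} \approx -258.75$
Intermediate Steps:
$o{\left(Y \right)} = \frac{Y}{4}$ ($o{\left(Y \right)} = Y \frac{1}{4} = \frac{Y}{4}$)
$45 o{\left(-1 \right)} 23 = 45 \cdot \frac{1}{4} \left(-1\right) 23 = 45 \left(- \frac{1}{4}\right) 23 = \left(- \frac{45}{4}\right) 23 = - \frac{1035}{4}$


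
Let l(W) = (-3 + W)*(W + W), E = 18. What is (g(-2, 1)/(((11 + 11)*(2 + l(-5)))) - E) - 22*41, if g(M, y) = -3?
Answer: -1659683/1804 ≈ -920.00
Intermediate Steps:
l(W) = 2*W*(-3 + W) (l(W) = (-3 + W)*(2*W) = 2*W*(-3 + W))
(g(-2, 1)/(((11 + 11)*(2 + l(-5)))) - E) - 22*41 = (-3*1/((2 + 2*(-5)*(-3 - 5))*(11 + 11)) - 1*18) - 22*41 = (-3*1/(22*(2 + 2*(-5)*(-8))) - 18) - 902 = (-3*1/(22*(2 + 80)) - 18) - 902 = (-3/(22*82) - 18) - 902 = (-3/1804 - 18) - 902 = -32475/1804 - 902 = -1659683/1804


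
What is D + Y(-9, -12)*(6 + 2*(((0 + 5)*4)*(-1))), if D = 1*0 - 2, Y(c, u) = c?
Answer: 304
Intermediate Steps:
D = -2 (D = 0 - 2 = -2)
D + Y(-9, -12)*(6 + 2*(((0 + 5)*4)*(-1))) = -2 - 9*(6 + 2*(((0 + 5)*4)*(-1))) = -2 - 9*(6 + 2*((5*4)*(-1))) = -2 - 9*(6 + 2*(20*(-1))) = -2 - 9*(6 + 2*(-20)) = -2 - 9*(6 - 40) = -2 - 9*(-34) = -2 + 306 = 304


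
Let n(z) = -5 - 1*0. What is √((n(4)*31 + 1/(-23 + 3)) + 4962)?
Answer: √480695/10 ≈ 69.332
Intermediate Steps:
n(z) = -5 (n(z) = -5 + 0 = -5)
√((n(4)*31 + 1/(-23 + 3)) + 4962) = √((-5*31 + 1/(-23 + 3)) + 4962) = √((-155 + 1/(-20)) + 4962) = √((-155 - 1/20) + 4962) = √(-3101/20 + 4962) = √(96139/20) = √480695/10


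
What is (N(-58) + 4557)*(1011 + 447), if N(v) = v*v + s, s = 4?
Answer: 11554650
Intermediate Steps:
N(v) = 4 + v² (N(v) = v*v + 4 = v² + 4 = 4 + v²)
(N(-58) + 4557)*(1011 + 447) = ((4 + (-58)²) + 4557)*(1011 + 447) = ((4 + 3364) + 4557)*1458 = (3368 + 4557)*1458 = 7925*1458 = 11554650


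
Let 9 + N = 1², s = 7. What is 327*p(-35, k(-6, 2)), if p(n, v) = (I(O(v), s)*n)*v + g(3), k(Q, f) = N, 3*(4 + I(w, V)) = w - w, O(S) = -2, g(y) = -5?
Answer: -367875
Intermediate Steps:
I(w, V) = -4 (I(w, V) = -4 + (w - w)/3 = -4 + (⅓)*0 = -4 + 0 = -4)
N = -8 (N = -9 + 1² = -9 + 1 = -8)
k(Q, f) = -8
p(n, v) = -5 - 4*n*v (p(n, v) = (-4*n)*v - 5 = -4*n*v - 5 = -5 - 4*n*v)
327*p(-35, k(-6, 2)) = 327*(-5 - 4*(-35)*(-8)) = 327*(-5 - 1120) = 327*(-1125) = -367875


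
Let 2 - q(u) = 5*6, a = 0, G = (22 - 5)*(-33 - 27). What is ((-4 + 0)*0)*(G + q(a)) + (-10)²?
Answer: 100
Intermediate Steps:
G = -1020 (G = 17*(-60) = -1020)
q(u) = -28 (q(u) = 2 - 5*6 = 2 - 1*30 = 2 - 30 = -28)
((-4 + 0)*0)*(G + q(a)) + (-10)² = ((-4 + 0)*0)*(-1020 - 28) + (-10)² = -4*0*(-1048) + 100 = 0*(-1048) + 100 = 0 + 100 = 100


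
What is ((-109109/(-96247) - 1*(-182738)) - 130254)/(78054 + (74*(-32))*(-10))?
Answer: 46344373/89831122 ≈ 0.51591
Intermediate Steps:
((-109109/(-96247) - 1*(-182738)) - 130254)/(78054 + (74*(-32))*(-10)) = ((-109109*(-1/96247) + 182738) - 130254)/(78054 - 2368*(-10)) = ((1001/883 + 182738) - 130254)/(78054 + 23680) = (161358655/883 - 130254)/101734 = (46344373/883)*(1/101734) = 46344373/89831122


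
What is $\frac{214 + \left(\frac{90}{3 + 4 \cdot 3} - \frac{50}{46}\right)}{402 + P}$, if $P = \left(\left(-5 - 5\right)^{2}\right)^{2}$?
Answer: $\frac{5035}{239246} \approx 0.021045$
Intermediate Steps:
$P = 10000$ ($P = \left(\left(-10\right)^{2}\right)^{2} = 100^{2} = 10000$)
$\frac{214 + \left(\frac{90}{3 + 4 \cdot 3} - \frac{50}{46}\right)}{402 + P} = \frac{214 + \left(\frac{90}{3 + 4 \cdot 3} - \frac{50}{46}\right)}{402 + 10000} = \frac{214 + \left(\frac{90}{3 + 12} - \frac{25}{23}\right)}{10402} = \left(214 - \left(\frac{25}{23} - \frac{90}{15}\right)\right) \frac{1}{10402} = \left(214 + \left(90 \cdot \frac{1}{15} - \frac{25}{23}\right)\right) \frac{1}{10402} = \left(214 + \left(6 - \frac{25}{23}\right)\right) \frac{1}{10402} = \left(214 + \frac{113}{23}\right) \frac{1}{10402} = \frac{5035}{23} \cdot \frac{1}{10402} = \frac{5035}{239246}$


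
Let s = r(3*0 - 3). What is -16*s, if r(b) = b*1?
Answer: 48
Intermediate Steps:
r(b) = b
s = -3 (s = 3*0 - 3 = 0 - 3 = -3)
-16*s = -16*(-3) = 48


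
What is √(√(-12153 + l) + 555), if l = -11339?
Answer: √(555 + 2*I*√5873) ≈ 23.778 + 3.223*I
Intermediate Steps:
√(√(-12153 + l) + 555) = √(√(-12153 - 11339) + 555) = √(√(-23492) + 555) = √(2*I*√5873 + 555) = √(555 + 2*I*√5873)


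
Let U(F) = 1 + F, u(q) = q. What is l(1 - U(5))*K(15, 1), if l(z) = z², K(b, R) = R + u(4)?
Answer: 125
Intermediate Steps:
K(b, R) = 4 + R (K(b, R) = R + 4 = 4 + R)
l(1 - U(5))*K(15, 1) = (1 - (1 + 5))²*(4 + 1) = (1 - 1*6)²*5 = (1 - 6)²*5 = (-5)²*5 = 25*5 = 125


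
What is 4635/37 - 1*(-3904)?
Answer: 149083/37 ≈ 4029.3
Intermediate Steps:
4635/37 - 1*(-3904) = 4635*(1/37) + 3904 = 4635/37 + 3904 = 149083/37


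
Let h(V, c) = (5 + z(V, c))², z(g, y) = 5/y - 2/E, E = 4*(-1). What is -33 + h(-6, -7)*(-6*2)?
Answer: -15084/49 ≈ -307.84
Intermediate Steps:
E = -4
z(g, y) = ½ + 5/y (z(g, y) = 5/y - 2/(-4) = 5/y - 2*(-¼) = 5/y + ½ = ½ + 5/y)
h(V, c) = (5 + (10 + c)/(2*c))²
-33 + h(-6, -7)*(-6*2) = -33 + ((¼)*(10 + 11*(-7))²/(-7)²)*(-6*2) = -33 + ((¼)*(1/49)*(10 - 77)²)*(-12) = -33 + ((¼)*(1/49)*(-67)²)*(-12) = -33 + ((¼)*(1/49)*4489)*(-12) = -33 + (4489/196)*(-12) = -33 - 13467/49 = -15084/49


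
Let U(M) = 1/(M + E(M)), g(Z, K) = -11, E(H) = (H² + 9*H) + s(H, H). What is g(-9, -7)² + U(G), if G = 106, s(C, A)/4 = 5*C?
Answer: 1744337/14416 ≈ 121.00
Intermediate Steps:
s(C, A) = 20*C (s(C, A) = 4*(5*C) = 20*C)
E(H) = H² + 29*H (E(H) = (H² + 9*H) + 20*H = H² + 29*H)
U(M) = 1/(M + M*(29 + M))
g(-9, -7)² + U(G) = (-11)² + 1/(106*(30 + 106)) = 121 + (1/106)/136 = 121 + (1/106)*(1/136) = 121 + 1/14416 = 1744337/14416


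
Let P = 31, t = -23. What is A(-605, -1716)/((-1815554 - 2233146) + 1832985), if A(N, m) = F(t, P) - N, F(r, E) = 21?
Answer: -626/2215715 ≈ -0.00028253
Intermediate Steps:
A(N, m) = 21 - N
A(-605, -1716)/((-1815554 - 2233146) + 1832985) = (21 - 1*(-605))/((-1815554 - 2233146) + 1832985) = (21 + 605)/(-4048700 + 1832985) = 626/(-2215715) = 626*(-1/2215715) = -626/2215715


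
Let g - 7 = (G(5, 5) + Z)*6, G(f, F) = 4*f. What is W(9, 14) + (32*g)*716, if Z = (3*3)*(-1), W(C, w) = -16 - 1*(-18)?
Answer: 1672578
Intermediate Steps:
W(C, w) = 2 (W(C, w) = -16 + 18 = 2)
Z = -9 (Z = 9*(-1) = -9)
g = 73 (g = 7 + (4*5 - 9)*6 = 7 + (20 - 9)*6 = 7 + 11*6 = 7 + 66 = 73)
W(9, 14) + (32*g)*716 = 2 + (32*73)*716 = 2 + 2336*716 = 2 + 1672576 = 1672578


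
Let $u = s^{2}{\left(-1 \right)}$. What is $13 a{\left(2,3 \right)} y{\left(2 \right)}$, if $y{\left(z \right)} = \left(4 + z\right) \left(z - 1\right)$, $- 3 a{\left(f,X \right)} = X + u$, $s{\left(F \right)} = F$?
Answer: $-104$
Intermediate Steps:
$u = 1$ ($u = \left(-1\right)^{2} = 1$)
$a{\left(f,X \right)} = - \frac{1}{3} - \frac{X}{3}$ ($a{\left(f,X \right)} = - \frac{X + 1}{3} = - \frac{1 + X}{3} = - \frac{1}{3} - \frac{X}{3}$)
$y{\left(z \right)} = \left(-1 + z\right) \left(4 + z\right)$ ($y{\left(z \right)} = \left(4 + z\right) \left(-1 + z\right) = \left(-1 + z\right) \left(4 + z\right)$)
$13 a{\left(2,3 \right)} y{\left(2 \right)} = 13 \left(- \frac{1}{3} - 1\right) \left(-4 + 2^{2} + 3 \cdot 2\right) = 13 \left(- \frac{1}{3} - 1\right) \left(-4 + 4 + 6\right) = 13 \left(- \frac{4}{3}\right) 6 = \left(- \frac{52}{3}\right) 6 = -104$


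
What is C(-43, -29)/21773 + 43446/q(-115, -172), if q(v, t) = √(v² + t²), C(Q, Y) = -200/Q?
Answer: 200/936239 + 3342*√42809/3293 ≈ 209.98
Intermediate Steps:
q(v, t) = √(t² + v²)
C(-43, -29)/21773 + 43446/q(-115, -172) = -200/(-43)/21773 + 43446/(√((-172)² + (-115)²)) = -200*(-1/43)*(1/21773) + 43446/(√(29584 + 13225)) = (200/43)*(1/21773) + 43446/(√42809) = 200/936239 + 43446*(√42809/42809) = 200/936239 + 3342*√42809/3293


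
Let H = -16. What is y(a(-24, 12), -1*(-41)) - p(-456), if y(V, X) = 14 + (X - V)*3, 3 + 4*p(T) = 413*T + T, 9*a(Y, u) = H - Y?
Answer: 567973/12 ≈ 47331.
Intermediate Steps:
a(Y, u) = -16/9 - Y/9 (a(Y, u) = (-16 - Y)/9 = -16/9 - Y/9)
p(T) = -¾ + 207*T/2 (p(T) = -¾ + (413*T + T)/4 = -¾ + (414*T)/4 = -¾ + 207*T/2)
y(V, X) = 14 - 3*V + 3*X (y(V, X) = 14 + (-3*V + 3*X) = 14 - 3*V + 3*X)
y(a(-24, 12), -1*(-41)) - p(-456) = (14 - 3*(-16/9 - ⅑*(-24)) + 3*(-1*(-41))) - (-¾ + (207/2)*(-456)) = (14 - 3*(-16/9 + 8/3) + 3*41) - (-¾ - 47196) = (14 - 3*8/9 + 123) - 1*(-188787/4) = (14 - 8/3 + 123) + 188787/4 = 403/3 + 188787/4 = 567973/12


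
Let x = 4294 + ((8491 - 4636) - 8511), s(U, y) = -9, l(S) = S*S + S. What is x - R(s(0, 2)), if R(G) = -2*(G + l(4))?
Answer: -340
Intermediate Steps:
l(S) = S + S² (l(S) = S² + S = S + S²)
x = -362 (x = 4294 + (3855 - 8511) = 4294 - 4656 = -362)
R(G) = -40 - 2*G (R(G) = -2*(G + 4*(1 + 4)) = -2*(G + 4*5) = -2*(G + 20) = -2*(20 + G) = -40 - 2*G)
x - R(s(0, 2)) = -362 - (-40 - 2*(-9)) = -362 - (-40 + 18) = -362 - 1*(-22) = -362 + 22 = -340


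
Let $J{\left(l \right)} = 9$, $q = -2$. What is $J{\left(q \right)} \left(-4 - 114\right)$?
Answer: $-1062$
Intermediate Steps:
$J{\left(q \right)} \left(-4 - 114\right) = 9 \left(-4 - 114\right) = 9 \left(-118\right) = -1062$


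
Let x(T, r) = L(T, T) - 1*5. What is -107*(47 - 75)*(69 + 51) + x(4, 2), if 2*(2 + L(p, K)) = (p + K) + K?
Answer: 359519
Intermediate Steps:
L(p, K) = -2 + K + p/2 (L(p, K) = -2 + ((p + K) + K)/2 = -2 + ((K + p) + K)/2 = -2 + (p + 2*K)/2 = -2 + (K + p/2) = -2 + K + p/2)
x(T, r) = -7 + 3*T/2 (x(T, r) = (-2 + T + T/2) - 1*5 = (-2 + 3*T/2) - 5 = -7 + 3*T/2)
-107*(47 - 75)*(69 + 51) + x(4, 2) = -107*(47 - 75)*(69 + 51) + (-7 + (3/2)*4) = -(-2996)*120 + (-7 + 6) = -107*(-3360) - 1 = 359520 - 1 = 359519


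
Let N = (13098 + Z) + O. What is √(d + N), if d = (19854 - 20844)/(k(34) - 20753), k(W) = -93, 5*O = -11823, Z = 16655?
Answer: √74386290060215/52115 ≈ 165.49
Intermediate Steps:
O = -11823/5 (O = (⅕)*(-11823) = -11823/5 ≈ -2364.6)
d = 495/10423 (d = (19854 - 20844)/(-93 - 20753) = -990/(-20846) = -990*(-1/20846) = 495/10423 ≈ 0.047491)
N = 136942/5 (N = (13098 + 16655) - 11823/5 = 29753 - 11823/5 = 136942/5 ≈ 27388.)
√(d + N) = √(495/10423 + 136942/5) = √(1427348941/52115) = √74386290060215/52115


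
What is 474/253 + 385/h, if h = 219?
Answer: 201211/55407 ≈ 3.6315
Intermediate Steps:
474/253 + 385/h = 474/253 + 385/219 = 201211/55407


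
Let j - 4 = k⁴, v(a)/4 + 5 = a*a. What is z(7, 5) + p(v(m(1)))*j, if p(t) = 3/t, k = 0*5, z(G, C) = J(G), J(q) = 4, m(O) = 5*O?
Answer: 83/20 ≈ 4.1500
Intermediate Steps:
z(G, C) = 4
k = 0
v(a) = -20 + 4*a² (v(a) = -20 + 4*(a*a) = -20 + 4*a²)
j = 4 (j = 4 + 0⁴ = 4 + 0 = 4)
z(7, 5) + p(v(m(1)))*j = 4 + (3/(-20 + 4*(5*1)²))*4 = 4 + (3/(-20 + 4*5²))*4 = 4 + (3/(-20 + 4*25))*4 = 4 + (3/(-20 + 100))*4 = 4 + (3/80)*4 = 4 + 3/20 = 83/20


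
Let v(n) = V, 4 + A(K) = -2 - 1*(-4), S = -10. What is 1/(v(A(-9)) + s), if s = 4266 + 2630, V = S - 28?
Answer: 1/6858 ≈ 0.00014582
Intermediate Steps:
A(K) = -2 (A(K) = -4 + (-2 - 1*(-4)) = -4 + (-2 + 4) = -4 + 2 = -2)
V = -38 (V = -10 - 28 = -38)
v(n) = -38
s = 6896
1/(v(A(-9)) + s) = 1/(-38 + 6896) = 1/6858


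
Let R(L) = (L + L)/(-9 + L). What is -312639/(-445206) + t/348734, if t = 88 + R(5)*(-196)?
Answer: 18214196349/25876411534 ≈ 0.70389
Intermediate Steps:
R(L) = 2*L/(-9 + L) (R(L) = (2*L)/(-9 + L) = 2*L/(-9 + L))
t = 578 (t = 88 + (2*5/(-9 + 5))*(-196) = 88 + (2*5/(-4))*(-196) = 88 + (2*5*(-¼))*(-196) = 88 - 5/2*(-196) = 88 + 490 = 578)
-312639/(-445206) + t/348734 = -312639/(-445206) + 578/348734 = -312639*(-1/445206) + 578*(1/348734) = 104213/148402 + 289/174367 = 18214196349/25876411534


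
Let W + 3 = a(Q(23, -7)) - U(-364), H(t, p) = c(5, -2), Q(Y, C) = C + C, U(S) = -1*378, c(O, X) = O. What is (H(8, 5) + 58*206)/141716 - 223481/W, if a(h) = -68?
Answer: -31667163825/43506812 ≈ -727.87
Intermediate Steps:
U(S) = -378
Q(Y, C) = 2*C
H(t, p) = 5
W = 307 (W = -3 + (-68 - 1*(-378)) = -3 + (-68 + 378) = -3 + 310 = 307)
(H(8, 5) + 58*206)/141716 - 223481/W = (5 + 58*206)/141716 - 223481/307 = (5 + 11948)*(1/141716) - 223481*1/307 = 11953*(1/141716) - 223481/307 = 11953/141716 - 223481/307 = -31667163825/43506812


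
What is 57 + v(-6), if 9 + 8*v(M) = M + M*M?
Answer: 477/8 ≈ 59.625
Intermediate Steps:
v(M) = -9/8 + M/8 + M**2/8 (v(M) = -9/8 + (M + M*M)/8 = -9/8 + (M + M**2)/8 = -9/8 + (M/8 + M**2/8) = -9/8 + M/8 + M**2/8)
57 + v(-6) = 57 + (-9/8 + (1/8)*(-6) + (1/8)*(-6)**2) = 57 + (-9/8 - 3/4 + (1/8)*36) = 57 + (-9/8 - 3/4 + 9/2) = 57 + 21/8 = 477/8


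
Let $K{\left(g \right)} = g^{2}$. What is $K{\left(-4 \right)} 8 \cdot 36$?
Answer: $4608$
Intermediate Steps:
$K{\left(-4 \right)} 8 \cdot 36 = \left(-4\right)^{2} \cdot 8 \cdot 36 = 16 \cdot 8 \cdot 36 = 128 \cdot 36 = 4608$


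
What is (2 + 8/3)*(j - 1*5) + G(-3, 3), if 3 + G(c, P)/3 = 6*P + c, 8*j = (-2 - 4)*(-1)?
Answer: 97/6 ≈ 16.167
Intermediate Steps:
j = 3/4 (j = ((-2 - 4)*(-1))/8 = (-6*(-1))/8 = (1/8)*6 = 3/4 ≈ 0.75000)
G(c, P) = -9 + 3*c + 18*P (G(c, P) = -9 + 3*(6*P + c) = -9 + 3*(c + 6*P) = -9 + (3*c + 18*P) = -9 + 3*c + 18*P)
(2 + 8/3)*(j - 1*5) + G(-3, 3) = (2 + 8/3)*(3/4 - 1*5) + (-9 + 3*(-3) + 18*3) = (2 + 8*(1/3))*(3/4 - 5) + (-9 - 9 + 54) = (2 + 8/3)*(-17/4) + 36 = (14/3)*(-17/4) + 36 = -119/6 + 36 = 97/6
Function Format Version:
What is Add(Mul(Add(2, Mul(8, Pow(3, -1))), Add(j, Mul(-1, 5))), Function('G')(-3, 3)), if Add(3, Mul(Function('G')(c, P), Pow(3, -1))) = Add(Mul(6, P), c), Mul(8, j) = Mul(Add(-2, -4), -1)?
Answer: Rational(97, 6) ≈ 16.167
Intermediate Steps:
j = Rational(3, 4) (j = Mul(Rational(1, 8), Mul(Add(-2, -4), -1)) = Mul(Rational(1, 8), Mul(-6, -1)) = Mul(Rational(1, 8), 6) = Rational(3, 4) ≈ 0.75000)
Function('G')(c, P) = Add(-9, Mul(3, c), Mul(18, P)) (Function('G')(c, P) = Add(-9, Mul(3, Add(Mul(6, P), c))) = Add(-9, Mul(3, Add(c, Mul(6, P)))) = Add(-9, Add(Mul(3, c), Mul(18, P))) = Add(-9, Mul(3, c), Mul(18, P)))
Add(Mul(Add(2, Mul(8, Pow(3, -1))), Add(j, Mul(-1, 5))), Function('G')(-3, 3)) = Add(Mul(Add(2, Mul(8, Pow(3, -1))), Add(Rational(3, 4), Mul(-1, 5))), Add(-9, Mul(3, -3), Mul(18, 3))) = Add(Mul(Add(2, Mul(8, Rational(1, 3))), Add(Rational(3, 4), -5)), Add(-9, -9, 54)) = Add(Mul(Add(2, Rational(8, 3)), Rational(-17, 4)), 36) = Add(Mul(Rational(14, 3), Rational(-17, 4)), 36) = Add(Rational(-119, 6), 36) = Rational(97, 6)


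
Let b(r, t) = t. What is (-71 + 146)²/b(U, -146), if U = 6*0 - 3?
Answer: -5625/146 ≈ -38.527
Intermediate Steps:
U = -3 (U = 0 - 3 = -3)
(-71 + 146)²/b(U, -146) = (-71 + 146)²/(-146) = 75²*(-1/146) = 5625*(-1/146) = -5625/146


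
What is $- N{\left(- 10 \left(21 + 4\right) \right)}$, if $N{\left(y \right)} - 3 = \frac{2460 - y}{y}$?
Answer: $\frac{196}{25} \approx 7.84$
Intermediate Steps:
$N{\left(y \right)} = 3 + \frac{2460 - y}{y}$
$- N{\left(- 10 \left(21 + 4\right) \right)} = - (2 + \frac{2460}{\left(-10\right) \left(21 + 4\right)}) = - (2 + \frac{2460}{\left(-10\right) 25}) = - (2 + \frac{2460}{-250}) = - (2 + 2460 \left(- \frac{1}{250}\right)) = - (2 - \frac{246}{25}) = \left(-1\right) \left(- \frac{196}{25}\right) = \frac{196}{25}$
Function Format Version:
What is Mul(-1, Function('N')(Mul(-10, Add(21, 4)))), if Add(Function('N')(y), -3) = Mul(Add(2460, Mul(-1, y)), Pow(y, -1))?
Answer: Rational(196, 25) ≈ 7.8400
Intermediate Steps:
Function('N')(y) = Add(3, Mul(Pow(y, -1), Add(2460, Mul(-1, y)))) (Function('N')(y) = Add(3, Mul(Add(2460, Mul(-1, y)), Pow(y, -1))) = Add(3, Mul(Pow(y, -1), Add(2460, Mul(-1, y)))))
Mul(-1, Function('N')(Mul(-10, Add(21, 4)))) = Mul(-1, Add(2, Mul(2460, Pow(Mul(-10, Add(21, 4)), -1)))) = Mul(-1, Add(2, Mul(2460, Pow(Mul(-10, 25), -1)))) = Mul(-1, Add(2, Mul(2460, Pow(-250, -1)))) = Mul(-1, Add(2, Mul(2460, Rational(-1, 250)))) = Mul(-1, Add(2, Rational(-246, 25))) = Mul(-1, Rational(-196, 25)) = Rational(196, 25)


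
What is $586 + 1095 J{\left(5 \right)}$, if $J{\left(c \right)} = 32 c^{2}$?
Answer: $876586$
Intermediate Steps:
$586 + 1095 J{\left(5 \right)} = 586 + 1095 \cdot 32 \cdot 5^{2} = 586 + 1095 \cdot 32 \cdot 25 = 586 + 1095 \cdot 800 = 586 + 876000 = 876586$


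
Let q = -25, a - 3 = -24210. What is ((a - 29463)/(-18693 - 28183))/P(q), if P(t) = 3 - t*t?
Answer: -26835/14578436 ≈ -0.0018407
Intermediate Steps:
a = -24207 (a = 3 - 24210 = -24207)
P(t) = 3 - t**2
((a - 29463)/(-18693 - 28183))/P(q) = ((-24207 - 29463)/(-18693 - 28183))/(3 - 1*(-25)**2) = (-53670/(-46876))/(3 - 1*625) = (-53670*(-1/46876))/(3 - 625) = (26835/23438)/(-622) = (26835/23438)*(-1/622) = -26835/14578436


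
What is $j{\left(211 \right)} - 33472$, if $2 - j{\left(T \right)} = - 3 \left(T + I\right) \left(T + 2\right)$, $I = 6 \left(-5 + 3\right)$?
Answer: $93691$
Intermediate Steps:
$I = -12$ ($I = 6 \left(-2\right) = -12$)
$j{\left(T \right)} = 2 + 3 \left(-12 + T\right) \left(2 + T\right)$ ($j{\left(T \right)} = 2 - - 3 \left(T - 12\right) \left(T + 2\right) = 2 - - 3 \left(-12 + T\right) \left(2 + T\right) = 2 + 3 \left(-12 + T\right) \left(2 + T\right)$)
$j{\left(211 \right)} - 33472 = \left(-70 - 6330 + 3 \cdot 211^{2}\right) - 33472 = \left(-70 - 6330 + 3 \cdot 44521\right) - 33472 = \left(-70 - 6330 + 133563\right) - 33472 = 127163 - 33472 = 93691$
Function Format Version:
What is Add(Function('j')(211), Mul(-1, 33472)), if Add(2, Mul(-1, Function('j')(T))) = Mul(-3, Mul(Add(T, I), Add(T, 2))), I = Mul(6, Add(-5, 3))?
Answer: 93691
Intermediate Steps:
I = -12 (I = Mul(6, -2) = -12)
Function('j')(T) = Add(2, Mul(3, Add(-12, T), Add(2, T))) (Function('j')(T) = Add(2, Mul(-1, Mul(-3, Mul(Add(T, -12), Add(T, 2))))) = Add(2, Mul(-1, Mul(-3, Mul(Add(-12, T), Add(2, T))))) = Add(2, Mul(-1, Mul(-3, Add(-12, T), Add(2, T)))) = Add(2, Mul(3, Add(-12, T), Add(2, T))))
Add(Function('j')(211), Mul(-1, 33472)) = Add(Add(-70, Mul(-30, 211), Mul(3, Pow(211, 2))), Mul(-1, 33472)) = Add(Add(-70, -6330, Mul(3, 44521)), -33472) = Add(Add(-70, -6330, 133563), -33472) = Add(127163, -33472) = 93691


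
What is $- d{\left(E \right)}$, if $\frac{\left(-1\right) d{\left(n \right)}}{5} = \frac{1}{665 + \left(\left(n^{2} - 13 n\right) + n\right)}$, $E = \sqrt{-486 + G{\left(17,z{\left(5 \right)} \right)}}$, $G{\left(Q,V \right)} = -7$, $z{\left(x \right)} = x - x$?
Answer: $\frac{215}{25144} + \frac{15 i \sqrt{493}}{25144} \approx 0.0085507 + 0.013246 i$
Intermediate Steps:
$z{\left(x \right)} = 0$
$E = i \sqrt{493}$ ($E = \sqrt{-486 - 7} = \sqrt{-493} = i \sqrt{493} \approx 22.204 i$)
$d{\left(n \right)} = - \frac{5}{665 + n^{2} - 12 n}$ ($d{\left(n \right)} = - \frac{5}{665 + \left(\left(n^{2} - 13 n\right) + n\right)} = - \frac{5}{665 + \left(n^{2} - 12 n\right)} = - \frac{5}{665 + n^{2} - 12 n}$)
$- d{\left(E \right)} = - \frac{-5}{665 + \left(i \sqrt{493}\right)^{2} - 12 i \sqrt{493}} = - \frac{-5}{665 - 493 - 12 i \sqrt{493}} = - \frac{-5}{172 - 12 i \sqrt{493}} = \frac{5}{172 - 12 i \sqrt{493}}$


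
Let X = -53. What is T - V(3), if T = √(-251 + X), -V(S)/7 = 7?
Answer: 49 + 4*I*√19 ≈ 49.0 + 17.436*I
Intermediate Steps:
V(S) = -49 (V(S) = -7*7 = -49)
T = 4*I*√19 (T = √(-251 - 53) = √(-304) = 4*I*√19 ≈ 17.436*I)
T - V(3) = 4*I*√19 - 1*(-49) = 4*I*√19 + 49 = 49 + 4*I*√19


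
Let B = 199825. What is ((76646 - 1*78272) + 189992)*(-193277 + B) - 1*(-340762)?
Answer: 1233761330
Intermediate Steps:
((76646 - 1*78272) + 189992)*(-193277 + B) - 1*(-340762) = ((76646 - 1*78272) + 189992)*(-193277 + 199825) - 1*(-340762) = ((76646 - 78272) + 189992)*6548 + 340762 = (-1626 + 189992)*6548 + 340762 = 188366*6548 + 340762 = 1233420568 + 340762 = 1233761330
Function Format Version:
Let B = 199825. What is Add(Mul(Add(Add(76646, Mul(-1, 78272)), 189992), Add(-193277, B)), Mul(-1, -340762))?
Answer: 1233761330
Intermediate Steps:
Add(Mul(Add(Add(76646, Mul(-1, 78272)), 189992), Add(-193277, B)), Mul(-1, -340762)) = Add(Mul(Add(Add(76646, Mul(-1, 78272)), 189992), Add(-193277, 199825)), Mul(-1, -340762)) = Add(Mul(Add(Add(76646, -78272), 189992), 6548), 340762) = Add(Mul(Add(-1626, 189992), 6548), 340762) = Add(Mul(188366, 6548), 340762) = Add(1233420568, 340762) = 1233761330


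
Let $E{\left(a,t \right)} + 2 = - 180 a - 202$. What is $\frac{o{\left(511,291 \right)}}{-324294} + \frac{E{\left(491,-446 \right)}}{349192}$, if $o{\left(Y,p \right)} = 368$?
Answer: $- \frac{1803485147}{7077554403} \approx -0.25482$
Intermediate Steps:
$E{\left(a,t \right)} = -204 - 180 a$ ($E{\left(a,t \right)} = -2 - \left(202 + 180 a\right) = -204 - 180 a$)
$\frac{o{\left(511,291 \right)}}{-324294} + \frac{E{\left(491,-446 \right)}}{349192} = \frac{368}{-324294} + \frac{-204 - 88380}{349192} = 368 \left(- \frac{1}{324294}\right) + \left(-204 - 88380\right) \frac{1}{349192} = - \frac{184}{162147} - \frac{11073}{43649} = - \frac{1803485147}{7077554403}$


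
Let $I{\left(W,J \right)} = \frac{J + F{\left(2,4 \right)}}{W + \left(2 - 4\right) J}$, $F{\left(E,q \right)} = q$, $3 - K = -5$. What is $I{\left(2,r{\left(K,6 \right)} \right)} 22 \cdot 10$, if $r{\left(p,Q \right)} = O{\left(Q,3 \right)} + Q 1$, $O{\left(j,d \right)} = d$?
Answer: $- \frac{715}{4} \approx -178.75$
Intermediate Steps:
$K = 8$ ($K = 3 - -5 = 3 + 5 = 8$)
$r{\left(p,Q \right)} = 3 + Q$ ($r{\left(p,Q \right)} = 3 + Q 1 = 3 + Q$)
$I{\left(W,J \right)} = \frac{4 + J}{W - 2 J}$ ($I{\left(W,J \right)} = \frac{J + 4}{W + \left(2 - 4\right) J} = \frac{4 + J}{W - 2 J}$)
$I{\left(2,r{\left(K,6 \right)} \right)} 22 \cdot 10 = \frac{-4 - \left(3 + 6\right)}{\left(-1\right) 2 + 2 \left(3 + 6\right)} 22 \cdot 10 = \frac{-4 - 9}{-2 + 2 \cdot 9} \cdot 22 \cdot 10 = \frac{-4 - 9}{-2 + 18} \cdot 22 \cdot 10 = \frac{1}{16} \left(-13\right) 22 \cdot 10 = \left(- \frac{13}{16}\right) 22 \cdot 10 = \left(- \frac{143}{8}\right) 10 = - \frac{715}{4}$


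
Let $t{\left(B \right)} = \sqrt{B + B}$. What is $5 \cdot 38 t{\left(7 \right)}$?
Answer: $190 \sqrt{14} \approx 710.92$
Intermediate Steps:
$t{\left(B \right)} = \sqrt{2} \sqrt{B}$ ($t{\left(B \right)} = \sqrt{2 B} = \sqrt{2} \sqrt{B}$)
$5 \cdot 38 t{\left(7 \right)} = 5 \cdot 38 \sqrt{2} \sqrt{7} = 190 \sqrt{14}$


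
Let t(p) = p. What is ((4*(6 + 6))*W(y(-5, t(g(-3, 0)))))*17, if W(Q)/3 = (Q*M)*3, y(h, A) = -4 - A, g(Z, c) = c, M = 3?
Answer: -88128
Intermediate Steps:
W(Q) = 27*Q (W(Q) = 3*((Q*3)*3) = 3*((3*Q)*3) = 3*(9*Q) = 27*Q)
((4*(6 + 6))*W(y(-5, t(g(-3, 0)))))*17 = ((4*(6 + 6))*(27*(-4 - 1*0)))*17 = ((4*12)*(27*(-4 + 0)))*17 = (48*(27*(-4)))*17 = (48*(-108))*17 = -5184*17 = -88128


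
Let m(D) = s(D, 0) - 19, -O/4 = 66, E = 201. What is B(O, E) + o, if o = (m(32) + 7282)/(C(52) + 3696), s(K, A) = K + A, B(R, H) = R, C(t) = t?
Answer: -982177/3748 ≈ -262.05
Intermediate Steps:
O = -264 (O = -4*66 = -264)
s(K, A) = A + K
m(D) = -19 + D (m(D) = (0 + D) - 19 = D - 19 = -19 + D)
o = 7295/3748 (o = ((-19 + 32) + 7282)/(52 + 3696) = (13 + 7282)/3748 = 7295*(1/3748) = 7295/3748 ≈ 1.9464)
B(O, E) + o = -264 + 7295/3748 = -982177/3748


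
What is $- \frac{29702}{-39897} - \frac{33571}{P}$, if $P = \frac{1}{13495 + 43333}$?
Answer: $- \frac{76114410893134}{39897} \approx -1.9078 \cdot 10^{9}$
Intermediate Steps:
$P = \frac{1}{56828} \approx 1.7597 \cdot 10^{-5}$
$- \frac{29702}{-39897} - \frac{33571}{P} = - \frac{29702}{-39897} - 33571 \frac{1}{\frac{1}{56828}} = \left(-29702\right) \left(- \frac{1}{39897}\right) - 1907772788 = \frac{29702}{39897} - 1907772788 = - \frac{76114410893134}{39897}$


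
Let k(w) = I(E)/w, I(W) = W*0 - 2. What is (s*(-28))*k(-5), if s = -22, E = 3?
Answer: 1232/5 ≈ 246.40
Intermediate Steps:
I(W) = -2 (I(W) = 0 - 2 = -2)
k(w) = -2/w
(s*(-28))*k(-5) = (-22*(-28))*(-2/(-5)) = 616*(-2*(-⅕)) = 616*(⅖) = 1232/5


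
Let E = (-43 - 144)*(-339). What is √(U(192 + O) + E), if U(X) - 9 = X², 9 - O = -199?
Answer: √223402 ≈ 472.65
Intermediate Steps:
O = 208 (O = 9 - 1*(-199) = 9 + 199 = 208)
U(X) = 9 + X²
E = 63393 (E = -187*(-339) = 63393)
√(U(192 + O) + E) = √((9 + (192 + 208)²) + 63393) = √((9 + 400²) + 63393) = √((9 + 160000) + 63393) = √(160009 + 63393) = √223402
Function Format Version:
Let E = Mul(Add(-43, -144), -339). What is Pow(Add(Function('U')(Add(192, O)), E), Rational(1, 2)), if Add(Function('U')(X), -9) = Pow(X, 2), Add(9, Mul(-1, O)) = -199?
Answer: Pow(223402, Rational(1, 2)) ≈ 472.65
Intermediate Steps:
O = 208 (O = Add(9, Mul(-1, -199)) = Add(9, 199) = 208)
Function('U')(X) = Add(9, Pow(X, 2))
E = 63393 (E = Mul(-187, -339) = 63393)
Pow(Add(Function('U')(Add(192, O)), E), Rational(1, 2)) = Pow(Add(Add(9, Pow(Add(192, 208), 2)), 63393), Rational(1, 2)) = Pow(Add(Add(9, Pow(400, 2)), 63393), Rational(1, 2)) = Pow(Add(Add(9, 160000), 63393), Rational(1, 2)) = Pow(Add(160009, 63393), Rational(1, 2)) = Pow(223402, Rational(1, 2))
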